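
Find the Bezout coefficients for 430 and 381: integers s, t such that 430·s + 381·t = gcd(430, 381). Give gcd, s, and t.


Euclidean algorithm on (430, 381) — divide until remainder is 0:
  430 = 1 · 381 + 49
  381 = 7 · 49 + 38
  49 = 1 · 38 + 11
  38 = 3 · 11 + 5
  11 = 2 · 5 + 1
  5 = 5 · 1 + 0
gcd(430, 381) = 1.
Track Bezout coefficients alongside the remainders: start with r₀ = 430 = a·1 + b·0 (s = 1, t = 0) and r₁ = 381 = a·0 + b·1 (s = 0, t = 1); each new remainder r_{k+1} = r_{k-1} − q_k·r_k inherits s_{k+1} = s_{k-1} − q_k·s_k, t_{k+1} = t_{k-1} − q_k·t_k, so r_k = a·s_k + b·t_k at every step:
  q = 1: r = 49, s = 1 − 1·0 = 1, t = 0 − 1·1 = -1  (check: 430·1 + 381·(-1) = 49)
  q = 7: r = 38, s = 0 − 7·1 = -7, t = 1 − 7·(-1) = 8  (check: 430·(-7) + 381·8 = 38)
  q = 1: r = 11, s = 1 − 1·(-7) = 8, t = -1 − 1·8 = -9  (check: 430·8 + 381·(-9) = 11)
  q = 3: r = 5, s = -7 − 3·8 = -31, t = 8 − 3·(-9) = 35  (check: 430·(-31) + 381·35 = 5)
  q = 2: r = 1, s = 8 − 2·(-31) = 70, t = -9 − 2·35 = -79  (check: 430·70 + 381·(-79) = 1)
The row with r = 1 (the gcd) gives the Bezout coefficients s = 70, t = -79.
Result: 430 · (70) + 381 · (-79) = 1.

gcd(430, 381) = 1; s = 70, t = -79 (check: 430·70 + 381·(-79) = 1).


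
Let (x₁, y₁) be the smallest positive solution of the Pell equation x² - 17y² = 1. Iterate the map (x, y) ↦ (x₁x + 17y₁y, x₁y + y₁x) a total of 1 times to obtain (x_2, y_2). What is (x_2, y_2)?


Step 1: Find the fundamental solution (x₁, y₁) of x² - 17y² = 1.
  Expand √17 as a continued fraction. a₀ = ⌊√17⌋ = 4; iterate m_{k+1} = d_k·a_k − m_k, d_{k+1} = (17 − m_{k+1}²)/d_k, a_{k+1} = ⌊(a₀ + m_{k+1})/d_{k+1}⌋ (starting m₀ = 0, d₀ = 1), with convergents p_k = a_k·p_{k-1} + p_{k-2}, q_k = a_k·q_{k-1} + q_{k-2} (p₋₁ = 1, q₋₁ = 0):
  k = 0: a₀ = 4; p₀/q₀ = 4/1; p₀² − 17·q₀² = 16 − 17 = -1.
  k = 1: m = 4, d = 1, a = ⌊(4 + 4)/1⌋ = 8; p/q = (8·4 + 1)/(8·1 + 0) = 33/8; p² − 17·q² = 1089 − 1088 = 1.
  The first convergent with p² − 17·q² = 1 gives the fundamental solution (x₁, y₁) = (33, 8).
Step 2: Apply the recurrence (x_{n+1}, y_{n+1}) = (x₁x_n + 17y₁y_n, x₁y_n + y₁x_n) repeatedly.
  From (x_1, y_1) = (33, 8): x_2 = 33·33 + 17·8·8 = 2177; y_2 = 33·8 + 8·33 = 528.
Step 3: Verify x_2² - 17·y_2² = 4739329 - 4739328 = 1 (should be 1). ✓

(x_1, y_1) = (33, 8); (x_2, y_2) = (2177, 528).


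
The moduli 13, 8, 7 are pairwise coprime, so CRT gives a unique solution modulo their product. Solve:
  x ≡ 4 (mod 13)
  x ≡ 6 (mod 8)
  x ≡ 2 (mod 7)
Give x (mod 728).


Moduli 13, 8, 7 are pairwise coprime; by CRT there is a unique solution modulo M = 13 · 8 · 7 = 728.
Solve pairwise, accumulating the modulus:
  Start with x ≡ 4 (mod 13).
  Combine with x ≡ 6 (mod 8): since gcd(13, 8) = 1, we get a unique residue mod 104.
    Write x = 4 + 13·t and substitute into x ≡ 6 (mod 8): 13·t ≡ 6 − 4 = 2 (mod 8).
    Reduce coefficients mod 8: 5·t ≡ 2 (mod 8).
    The inverse of 5 mod 8 is 5 (since 5·5 = 25 = 3·8 + 1), so t ≡ 5·2 = 10 ≡ 2 (mod 8).
    Then x = 4 + 13·2 = 30, valid modulo lcm(13, 8) = 104: x ≡ 30 (mod 104).
  Combine with x ≡ 2 (mod 7): since gcd(104, 7) = 1, we get a unique residue mod 728.
    Write x = 30 + 104·t and substitute into x ≡ 2 (mod 7): 104·t ≡ 2 − 30 = -28 (mod 7).
    Reduce coefficients mod 7: 6·t ≡ 0 (mod 7).
    The inverse of 6 mod 7 is 6 (since 6·6 = 36 = 5·7 + 1), so t ≡ 6·0 = 0 ≡ 0 (mod 7).
    Then x = 30 + 104·0 = 30, valid modulo lcm(104, 7) = 728: x ≡ 30 (mod 728).
Verify: 30 mod 13 = 4 ✓, 30 mod 8 = 6 ✓, 30 mod 7 = 2 ✓.

x ≡ 30 (mod 728).


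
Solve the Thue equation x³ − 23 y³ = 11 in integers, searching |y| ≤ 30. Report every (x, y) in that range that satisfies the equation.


The equation is x³ - 23y³ = 11. For fixed y, x³ = 23·y³ + 11, so a solution requires the RHS to be a perfect cube.
Strategy: iterate y from -30 to 30, compute RHS = 23·y³ + 11, and check whether it is a (positive or negative) perfect cube.
Check small values of y:
  y = 0: RHS = 11 is not a perfect cube.
  y = 1: RHS = 34 is not a perfect cube.
  y = -1: RHS = -12 is not a perfect cube.
  y = 2: RHS = 195 is not a perfect cube.
  y = -2: RHS = -173 is not a perfect cube.
  y = 3: RHS = 632 is not a perfect cube.
  y = -3: RHS = -610 is not a perfect cube.
Continuing the search up to |y| = 30 finds no solutions either.
No (x, y) in the scanned range satisfies the equation.

No integer solutions with |y| ≤ 30.


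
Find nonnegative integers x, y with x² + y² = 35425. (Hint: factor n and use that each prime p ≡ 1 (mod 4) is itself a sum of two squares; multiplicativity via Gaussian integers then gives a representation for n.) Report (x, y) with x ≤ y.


Step 1: Factor n = 35425 = 5^2 · 13 · 109.
Step 2: Check the mod-4 condition on each prime factor: 5 ≡ 1 (mod 4), exponent 2; 13 ≡ 1 (mod 4), exponent 1; 109 ≡ 1 (mod 4), exponent 1.
All primes ≡ 3 (mod 4) appear to even exponent (or don't appear), so by the two-squares theorem n IS expressible as a sum of two squares.
Step 3: Build a representation. Group n = k² · m with k = 5 and m = 13 · 109 = 1417 (a product of primes ≡ 1 (mod 4)); a representation of m scales to one of n via (k·x)² + (k·y)² = k²(x² + y²). Each prime p ≡ 1 (mod 4) is itself a sum of two squares; find a² by testing p − a² for a perfect square:
  13: 13 − 1² = 12, 13 − 2² = 9 = 3² ⇒ 13 = 2² + 3².
  109: 109 − 1² = 108, 109 − 2² = 105, 109 − 3² = 100 = 10² ⇒ 109 = 3² + 10².
  Combine using the Brahmagupta–Fibonacci identity (a² + b²)(c² + d²) = (ac − bd)² + (ad + bc)² = (ac + bd)² + (ad − bc)²:
  13 · 109 = 1417: from (2² + 3²)(3² + 10²), take (2·3 − 3·10, 2·10 + 3·3) = (6 − 30, 20 + 9) = (-24, 29); dropping signs (only squares matter) gives (24, 29); check 24² + 29² = 576 + 841 = 1417 ✓.
  Scale by k = 5: (5·24, 5·29) = (120, 145).
Step 4: Order so x ≤ y and verify: 120² + 145² = 14400 + 21025 = 35425 = n. ✓

n = 35425 = 120² + 145² (one valid representation with x ≤ y).


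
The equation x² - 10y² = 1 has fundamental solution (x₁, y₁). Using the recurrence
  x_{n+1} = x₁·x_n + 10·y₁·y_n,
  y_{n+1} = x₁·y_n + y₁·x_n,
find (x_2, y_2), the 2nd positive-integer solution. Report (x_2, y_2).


Step 1: Find the fundamental solution (x₁, y₁) of x² - 10y² = 1.
  Expand √10 as a continued fraction. a₀ = ⌊√10⌋ = 3; iterate m_{k+1} = d_k·a_k − m_k, d_{k+1} = (10 − m_{k+1}²)/d_k, a_{k+1} = ⌊(a₀ + m_{k+1})/d_{k+1}⌋ (starting m₀ = 0, d₀ = 1), with convergents p_k = a_k·p_{k-1} + p_{k-2}, q_k = a_k·q_{k-1} + q_{k-2} (p₋₁ = 1, q₋₁ = 0):
  k = 0: a₀ = 3; p₀/q₀ = 3/1; p₀² − 10·q₀² = 9 − 10 = -1.
  k = 1: m = 3, d = 1, a = ⌊(3 + 3)/1⌋ = 6; p/q = (6·3 + 1)/(6·1 + 0) = 19/6; p² − 10·q² = 361 − 360 = 1.
  The first convergent with p² − 10·q² = 1 gives the fundamental solution (x₁, y₁) = (19, 6).
Step 2: Apply the recurrence (x_{n+1}, y_{n+1}) = (x₁x_n + 10y₁y_n, x₁y_n + y₁x_n) repeatedly.
  From (x_1, y_1) = (19, 6): x_2 = 19·19 + 10·6·6 = 721; y_2 = 19·6 + 6·19 = 228.
Step 3: Verify x_2² - 10·y_2² = 519841 - 519840 = 1 (should be 1). ✓

(x_1, y_1) = (19, 6); (x_2, y_2) = (721, 228).


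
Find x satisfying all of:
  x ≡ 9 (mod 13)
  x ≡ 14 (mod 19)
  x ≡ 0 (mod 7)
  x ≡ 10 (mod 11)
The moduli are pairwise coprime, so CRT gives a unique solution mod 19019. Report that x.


Product of moduli M = 13 · 19 · 7 · 11 = 19019.
Merge one congruence at a time:
  Start: x ≡ 9 (mod 13).
  Combine with x ≡ 14 (mod 19); new modulus lcm = 247.
    Write x = 9 + 13·t and substitute into x ≡ 14 (mod 19): 13·t ≡ 14 − 9 = 5 (mod 19).
    The inverse of 13 mod 19 is 3 (since 13·3 = 39 = 2·19 + 1), so t ≡ 3·5 = 15 ≡ 15 (mod 19).
    Then x = 9 + 13·15 = 204, valid modulo lcm(13, 19) = 247: x ≡ 204 (mod 247).
  Combine with x ≡ 0 (mod 7); new modulus lcm = 1729.
    Write x = 204 + 247·t and substitute into x ≡ 0 (mod 7): 247·t ≡ 0 − 204 = -204 (mod 7).
    Reduce coefficients mod 7: 2·t ≡ 6 (mod 7).
    The inverse of 2 mod 7 is 4 (since 2·4 = 8 = 1·7 + 1), so t ≡ 4·6 = 24 ≡ 3 (mod 7).
    Then x = 204 + 247·3 = 945, valid modulo lcm(247, 7) = 1729: x ≡ 945 (mod 1729).
  Combine with x ≡ 10 (mod 11); new modulus lcm = 19019.
    Write x = 945 + 1729·t and substitute into x ≡ 10 (mod 11): 1729·t ≡ 10 − 945 = -935 (mod 11).
    Reduce coefficients mod 11: 2·t ≡ 0 (mod 11).
    The inverse of 2 mod 11 is 6 (since 2·6 = 12 = 1·11 + 1), so t ≡ 6·0 = 0 ≡ 0 (mod 11).
    Then x = 945 + 1729·0 = 945, valid modulo lcm(1729, 11) = 19019: x ≡ 945 (mod 19019).
Verify against each original: 945 mod 13 = 9, 945 mod 19 = 14, 945 mod 7 = 0, 945 mod 11 = 10.

x ≡ 945 (mod 19019).


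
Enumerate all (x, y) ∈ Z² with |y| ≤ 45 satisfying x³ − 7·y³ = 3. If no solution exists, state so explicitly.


The equation is x³ - 7y³ = 3. For fixed y, x³ = 7·y³ + 3, so a solution requires the RHS to be a perfect cube.
Strategy: iterate y from -45 to 45, compute RHS = 7·y³ + 3, and check whether it is a (positive or negative) perfect cube.
Check small values of y:
  y = 0: RHS = 3 is not a perfect cube.
  y = 1: RHS = 10 is not a perfect cube.
  y = -1: RHS = -4 is not a perfect cube.
  y = 2: RHS = 59 is not a perfect cube.
  y = -2: RHS = -53 is not a perfect cube.
  y = 3: RHS = 192 is not a perfect cube.
  y = -3: RHS = -186 is not a perfect cube.
Continuing the search up to |y| = 45 finds no solutions either.
No (x, y) in the scanned range satisfies the equation.

No integer solutions with |y| ≤ 45.


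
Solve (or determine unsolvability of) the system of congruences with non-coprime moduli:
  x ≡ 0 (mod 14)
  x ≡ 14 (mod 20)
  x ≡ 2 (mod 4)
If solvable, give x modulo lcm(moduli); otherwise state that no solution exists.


Moduli 14, 20, 4 are not pairwise coprime, so CRT works modulo lcm(m_i) when all pairwise compatibility conditions hold.
Pairwise compatibility: gcd(m_i, m_j) must divide a_i - a_j for every pair.
Merge one congruence at a time:
  Start: x ≡ 0 (mod 14).
  Combine with x ≡ 14 (mod 20): gcd(14, 20) = 2; 14 - 0 = 14, which IS divisible by 2, so compatible.
    Write x = 0 + 14·t and substitute into x ≡ 14 (mod 20): 14·t ≡ 14 − 0 = 14 (mod 20).
    Divide the congruence (and modulus) by g = 2: 7·t ≡ 7 (mod 10).
    The inverse of 7 mod 10 is 3 (since 7·3 = 21 = 2·10 + 1), so t ≡ 3·7 = 21 ≡ 1 (mod 10).
    Then x = 0 + 14·1 = 14, valid modulo lcm(14, 20) = 140: x ≡ 14 (mod 140).
  Combine with x ≡ 2 (mod 4): gcd(140, 4) = 4; 2 - 14 = -12, which IS divisible by 4, so compatible.
    Write x = 14 + 140·t and substitute into x ≡ 2 (mod 4): 140·t ≡ 2 − 14 = -12 (mod 4).
    Divide the congruence (and modulus) by g = 4: 35·t ≡ -3 (mod 1).
    Modulo 1 every t works; take t = 0.
    Then x = 14 + 140·0 = 14, valid modulo lcm(140, 4) = 140: x ≡ 14 (mod 140).
Verify: 14 mod 14 = 0, 14 mod 20 = 14, 14 mod 4 = 2.

x ≡ 14 (mod 140).


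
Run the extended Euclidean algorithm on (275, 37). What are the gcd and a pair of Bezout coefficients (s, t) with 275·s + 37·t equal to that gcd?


Euclidean algorithm on (275, 37) — divide until remainder is 0:
  275 = 7 · 37 + 16
  37 = 2 · 16 + 5
  16 = 3 · 5 + 1
  5 = 5 · 1 + 0
gcd(275, 37) = 1.
Track Bezout coefficients alongside the remainders: start with r₀ = 275 = a·1 + b·0 (s = 1, t = 0) and r₁ = 37 = a·0 + b·1 (s = 0, t = 1); each new remainder r_{k+1} = r_{k-1} − q_k·r_k inherits s_{k+1} = s_{k-1} − q_k·s_k, t_{k+1} = t_{k-1} − q_k·t_k, so r_k = a·s_k + b·t_k at every step:
  q = 7: r = 16, s = 1 − 7·0 = 1, t = 0 − 7·1 = -7  (check: 275·1 + 37·(-7) = 16)
  q = 2: r = 5, s = 0 − 2·1 = -2, t = 1 − 2·(-7) = 15  (check: 275·(-2) + 37·15 = 5)
  q = 3: r = 1, s = 1 − 3·(-2) = 7, t = -7 − 3·15 = -52  (check: 275·7 + 37·(-52) = 1)
The row with r = 1 (the gcd) gives the Bezout coefficients s = 7, t = -52.
Result: 275 · (7) + 37 · (-52) = 1.

gcd(275, 37) = 1; s = 7, t = -52 (check: 275·7 + 37·(-52) = 1).


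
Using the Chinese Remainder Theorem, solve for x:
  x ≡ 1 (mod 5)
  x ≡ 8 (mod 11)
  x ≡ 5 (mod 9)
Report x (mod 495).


Moduli 5, 11, 9 are pairwise coprime; by CRT there is a unique solution modulo M = 5 · 11 · 9 = 495.
Solve pairwise, accumulating the modulus:
  Start with x ≡ 1 (mod 5).
  Combine with x ≡ 8 (mod 11): since gcd(5, 11) = 1, we get a unique residue mod 55.
    Write x = 1 + 5·t and substitute into x ≡ 8 (mod 11): 5·t ≡ 8 − 1 = 7 (mod 11).
    The inverse of 5 mod 11 is 9 (since 5·9 = 45 = 4·11 + 1), so t ≡ 9·7 = 63 ≡ 8 (mod 11).
    Then x = 1 + 5·8 = 41, valid modulo lcm(5, 11) = 55: x ≡ 41 (mod 55).
  Combine with x ≡ 5 (mod 9): since gcd(55, 9) = 1, we get a unique residue mod 495.
    Write x = 41 + 55·t and substitute into x ≡ 5 (mod 9): 55·t ≡ 5 − 41 = -36 (mod 9).
    Reduce coefficients mod 9: 1·t ≡ 0 (mod 9).
    So t ≡ 0 (mod 9).
    Then x = 41 + 55·0 = 41, valid modulo lcm(55, 9) = 495: x ≡ 41 (mod 495).
Verify: 41 mod 5 = 1 ✓, 41 mod 11 = 8 ✓, 41 mod 9 = 5 ✓.

x ≡ 41 (mod 495).


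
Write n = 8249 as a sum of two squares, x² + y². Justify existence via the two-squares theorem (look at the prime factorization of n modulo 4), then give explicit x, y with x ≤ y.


Step 1: Factor n = 8249 = 73 · 113.
Step 2: Check the mod-4 condition on each prime factor: 73 ≡ 1 (mod 4), exponent 1; 113 ≡ 1 (mod 4), exponent 1.
All primes ≡ 3 (mod 4) appear to even exponent (or don't appear), so by the two-squares theorem n IS expressible as a sum of two squares.
Step 3: Build a representation. Here n = 73 · 113 is a product of primes ≡ 1 (mod 4). Each prime p ≡ 1 (mod 4) is itself a sum of two squares; find a² by testing p − a² for a perfect square:
  73: 73 − 1² = 72, 73 − 2² = 69, 73 − 3² = 64 = 8² ⇒ 73 = 3² + 8².
  113: 113 − 1² = 112, 113 − 2² = 109, 113 − 3² = 104, 113 − 4² = 97, 113 − 5² = 88, 113 − 6² = 77, 113 − 7² = 64 = 8² ⇒ 113 = 7² + 8².
  Combine using the Brahmagupta–Fibonacci identity (a² + b²)(c² + d²) = (ac − bd)² + (ad + bc)² = (ac + bd)² + (ad − bc)²:
  73 · 113 = 8249: from (3² + 8²)(7² + 8²), take (3·7 − 8·8, 3·8 + 8·7) = (21 − 64, 24 + 56) = (-43, 80); dropping signs (only squares matter) gives (43, 80); check 43² + 80² = 1849 + 6400 = 8249 ✓.
Step 4: Order so x ≤ y and verify: 43² + 80² = 1849 + 6400 = 8249 = n. ✓

n = 8249 = 43² + 80² (one valid representation with x ≤ y).


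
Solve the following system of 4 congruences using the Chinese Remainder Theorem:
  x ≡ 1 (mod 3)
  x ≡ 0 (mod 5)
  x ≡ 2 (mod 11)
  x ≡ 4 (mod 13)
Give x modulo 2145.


Product of moduli M = 3 · 5 · 11 · 13 = 2145.
Merge one congruence at a time:
  Start: x ≡ 1 (mod 3).
  Combine with x ≡ 0 (mod 5); new modulus lcm = 15.
    Write x = 1 + 3·t and substitute into x ≡ 0 (mod 5): 3·t ≡ 0 − 1 = -1 (mod 5).
    Reduce coefficients mod 5: 3·t ≡ 4 (mod 5).
    The inverse of 3 mod 5 is 2 (since 3·2 = 6 = 1·5 + 1), so t ≡ 2·4 = 8 ≡ 3 (mod 5).
    Then x = 1 + 3·3 = 10, valid modulo lcm(3, 5) = 15: x ≡ 10 (mod 15).
  Combine with x ≡ 2 (mod 11); new modulus lcm = 165.
    Write x = 10 + 15·t and substitute into x ≡ 2 (mod 11): 15·t ≡ 2 − 10 = -8 (mod 11).
    Reduce coefficients mod 11: 4·t ≡ 3 (mod 11).
    The inverse of 4 mod 11 is 3 (since 4·3 = 12 = 1·11 + 1), so t ≡ 3·3 = 9 ≡ 9 (mod 11).
    Then x = 10 + 15·9 = 145, valid modulo lcm(15, 11) = 165: x ≡ 145 (mod 165).
  Combine with x ≡ 4 (mod 13); new modulus lcm = 2145.
    Write x = 145 + 165·t and substitute into x ≡ 4 (mod 13): 165·t ≡ 4 − 145 = -141 (mod 13).
    Reduce coefficients mod 13: 9·t ≡ 2 (mod 13).
    The inverse of 9 mod 13 is 3 (since 9·3 = 27 = 2·13 + 1), so t ≡ 3·2 = 6 ≡ 6 (mod 13).
    Then x = 145 + 165·6 = 1135, valid modulo lcm(165, 13) = 2145: x ≡ 1135 (mod 2145).
Verify against each original: 1135 mod 3 = 1, 1135 mod 5 = 0, 1135 mod 11 = 2, 1135 mod 13 = 4.

x ≡ 1135 (mod 2145).


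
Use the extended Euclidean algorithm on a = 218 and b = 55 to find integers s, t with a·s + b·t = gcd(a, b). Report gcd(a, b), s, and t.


Euclidean algorithm on (218, 55) — divide until remainder is 0:
  218 = 3 · 55 + 53
  55 = 1 · 53 + 2
  53 = 26 · 2 + 1
  2 = 2 · 1 + 0
gcd(218, 55) = 1.
Track Bezout coefficients alongside the remainders: start with r₀ = 218 = a·1 + b·0 (s = 1, t = 0) and r₁ = 55 = a·0 + b·1 (s = 0, t = 1); each new remainder r_{k+1} = r_{k-1} − q_k·r_k inherits s_{k+1} = s_{k-1} − q_k·s_k, t_{k+1} = t_{k-1} − q_k·t_k, so r_k = a·s_k + b·t_k at every step:
  q = 3: r = 53, s = 1 − 3·0 = 1, t = 0 − 3·1 = -3  (check: 218·1 + 55·(-3) = 53)
  q = 1: r = 2, s = 0 − 1·1 = -1, t = 1 − 1·(-3) = 4  (check: 218·(-1) + 55·4 = 2)
  q = 26: r = 1, s = 1 − 26·(-1) = 27, t = -3 − 26·4 = -107  (check: 218·27 + 55·(-107) = 1)
The row with r = 1 (the gcd) gives the Bezout coefficients s = 27, t = -107.
Result: 218 · (27) + 55 · (-107) = 1.

gcd(218, 55) = 1; s = 27, t = -107 (check: 218·27 + 55·(-107) = 1).


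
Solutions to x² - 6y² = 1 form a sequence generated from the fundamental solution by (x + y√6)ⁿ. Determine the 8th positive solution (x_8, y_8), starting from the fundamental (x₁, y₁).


Step 1: Find the fundamental solution (x₁, y₁) of x² - 6y² = 1.
  Expand √6 as a continued fraction. a₀ = ⌊√6⌋ = 2; iterate m_{k+1} = d_k·a_k − m_k, d_{k+1} = (6 − m_{k+1}²)/d_k, a_{k+1} = ⌊(a₀ + m_{k+1})/d_{k+1}⌋ (starting m₀ = 0, d₀ = 1), with convergents p_k = a_k·p_{k-1} + p_{k-2}, q_k = a_k·q_{k-1} + q_{k-2} (p₋₁ = 1, q₋₁ = 0):
  k = 0: a₀ = 2; p₀/q₀ = 2/1; p₀² − 6·q₀² = 4 − 6 = -2.
  k = 1: m = 2, d = 2, a = ⌊(2 + 2)/2⌋ = 2; p/q = (2·2 + 1)/(2·1 + 0) = 5/2; p² − 6·q² = 25 − 24 = 1.
  The first convergent with p² − 6·q² = 1 gives the fundamental solution (x₁, y₁) = (5, 2).
Step 2: Apply the recurrence (x_{n+1}, y_{n+1}) = (x₁x_n + 6y₁y_n, x₁y_n + y₁x_n) repeatedly.
  From (x_1, y_1) = (5, 2): x_2 = 5·5 + 6·2·2 = 49; y_2 = 5·2 + 2·5 = 20.
  From (x_2, y_2) = (49, 20): x_3 = 5·49 + 6·2·20 = 485; y_3 = 5·20 + 2·49 = 198.
  From (x_3, y_3) = (485, 198): x_4 = 5·485 + 6·2·198 = 4801; y_4 = 5·198 + 2·485 = 1960.
  From (x_4, y_4) = (4801, 1960): x_5 = 5·4801 + 6·2·1960 = 47525; y_5 = 5·1960 + 2·4801 = 19402.
  From (x_5, y_5) = (47525, 19402): x_6 = 5·47525 + 6·2·19402 = 470449; y_6 = 5·19402 + 2·47525 = 192060.
  From (x_6, y_6) = (470449, 192060): x_7 = 5·470449 + 6·2·192060 = 4656965; y_7 = 5·192060 + 2·470449 = 1901198.
  From (x_7, y_7) = (4656965, 1901198): x_8 = 5·4656965 + 6·2·1901198 = 46099201; y_8 = 5·1901198 + 2·4656965 = 18819920.
Step 3: Verify x_8² - 6·y_8² = 2125136332838401 - 2125136332838400 = 1 (should be 1). ✓

(x_1, y_1) = (5, 2); (x_8, y_8) = (46099201, 18819920).


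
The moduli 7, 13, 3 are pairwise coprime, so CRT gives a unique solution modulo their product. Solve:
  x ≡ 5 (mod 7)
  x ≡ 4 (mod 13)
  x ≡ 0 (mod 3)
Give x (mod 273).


Moduli 7, 13, 3 are pairwise coprime; by CRT there is a unique solution modulo M = 7 · 13 · 3 = 273.
Solve pairwise, accumulating the modulus:
  Start with x ≡ 5 (mod 7).
  Combine with x ≡ 4 (mod 13): since gcd(7, 13) = 1, we get a unique residue mod 91.
    Write x = 5 + 7·t and substitute into x ≡ 4 (mod 13): 7·t ≡ 4 − 5 = -1 (mod 13).
    Reduce coefficients mod 13: 7·t ≡ 12 (mod 13).
    The inverse of 7 mod 13 is 2 (since 7·2 = 14 = 1·13 + 1), so t ≡ 2·12 = 24 ≡ 11 (mod 13).
    Then x = 5 + 7·11 = 82, valid modulo lcm(7, 13) = 91: x ≡ 82 (mod 91).
  Combine with x ≡ 0 (mod 3): since gcd(91, 3) = 1, we get a unique residue mod 273.
    Write x = 82 + 91·t and substitute into x ≡ 0 (mod 3): 91·t ≡ 0 − 82 = -82 (mod 3).
    Reduce coefficients mod 3: 1·t ≡ 2 (mod 3).
    So t ≡ 2 (mod 3).
    Then x = 82 + 91·2 = 264, valid modulo lcm(91, 3) = 273: x ≡ 264 (mod 273).
Verify: 264 mod 7 = 5 ✓, 264 mod 13 = 4 ✓, 264 mod 3 = 0 ✓.

x ≡ 264 (mod 273).


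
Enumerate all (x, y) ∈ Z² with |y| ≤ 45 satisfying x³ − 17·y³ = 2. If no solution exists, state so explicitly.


The equation is x³ - 17y³ = 2. For fixed y, x³ = 17·y³ + 2, so a solution requires the RHS to be a perfect cube.
Strategy: iterate y from -45 to 45, compute RHS = 17·y³ + 2, and check whether it is a (positive or negative) perfect cube.
Check small values of y:
  y = 0: RHS = 2 is not a perfect cube.
  y = 1: RHS = 19 is not a perfect cube.
  y = -1: RHS = -15 is not a perfect cube.
  y = 2: RHS = 138 is not a perfect cube.
  y = -2: RHS = -134 is not a perfect cube.
  y = 3: RHS = 461 is not a perfect cube.
  y = -3: RHS = -457 is not a perfect cube.
Continuing the search up to |y| = 45 finds no solutions either.
No (x, y) in the scanned range satisfies the equation.

No integer solutions with |y| ≤ 45.


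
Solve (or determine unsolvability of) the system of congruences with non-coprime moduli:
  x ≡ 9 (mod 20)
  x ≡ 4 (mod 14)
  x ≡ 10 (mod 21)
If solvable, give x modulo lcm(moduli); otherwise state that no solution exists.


Moduli 20, 14, 21 are not pairwise coprime, so CRT works modulo lcm(m_i) when all pairwise compatibility conditions hold.
Pairwise compatibility: gcd(m_i, m_j) must divide a_i - a_j for every pair.
Merge one congruence at a time:
  Start: x ≡ 9 (mod 20).
  Combine with x ≡ 4 (mod 14): gcd(20, 14) = 2, and 4 - 9 = -5 is NOT divisible by 2.
    ⇒ system is inconsistent (no integer solution).

No solution (the system is inconsistent).


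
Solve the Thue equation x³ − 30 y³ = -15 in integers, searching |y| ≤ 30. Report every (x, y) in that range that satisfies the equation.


The equation is x³ - 30y³ = -15. For fixed y, x³ = 30·y³ − 15, so a solution requires the RHS to be a perfect cube.
Strategy: iterate y from -30 to 30, compute RHS = 30·y³ − 15, and check whether it is a (positive or negative) perfect cube.
Check small values of y:
  y = 0: RHS = -15 is not a perfect cube.
  y = 1: RHS = 15 is not a perfect cube.
  y = -1: RHS = -45 is not a perfect cube.
  y = 2: RHS = 225 is not a perfect cube.
  y = -2: RHS = -255 is not a perfect cube.
  y = 3: RHS = 795 is not a perfect cube.
  y = -3: RHS = -825 is not a perfect cube.
Continuing the search up to |y| = 30 finds no solutions either.
No (x, y) in the scanned range satisfies the equation.

No integer solutions with |y| ≤ 30.


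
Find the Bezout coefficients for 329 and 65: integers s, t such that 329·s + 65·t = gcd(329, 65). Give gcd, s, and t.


Euclidean algorithm on (329, 65) — divide until remainder is 0:
  329 = 5 · 65 + 4
  65 = 16 · 4 + 1
  4 = 4 · 1 + 0
gcd(329, 65) = 1.
Track Bezout coefficients alongside the remainders: start with r₀ = 329 = a·1 + b·0 (s = 1, t = 0) and r₁ = 65 = a·0 + b·1 (s = 0, t = 1); each new remainder r_{k+1} = r_{k-1} − q_k·r_k inherits s_{k+1} = s_{k-1} − q_k·s_k, t_{k+1} = t_{k-1} − q_k·t_k, so r_k = a·s_k + b·t_k at every step:
  q = 5: r = 4, s = 1 − 5·0 = 1, t = 0 − 5·1 = -5  (check: 329·1 + 65·(-5) = 4)
  q = 16: r = 1, s = 0 − 16·1 = -16, t = 1 − 16·(-5) = 81  (check: 329·(-16) + 65·81 = 1)
The row with r = 1 (the gcd) gives the Bezout coefficients s = -16, t = 81.
Result: 329 · (-16) + 65 · (81) = 1.

gcd(329, 65) = 1; s = -16, t = 81 (check: 329·(-16) + 65·81 = 1).


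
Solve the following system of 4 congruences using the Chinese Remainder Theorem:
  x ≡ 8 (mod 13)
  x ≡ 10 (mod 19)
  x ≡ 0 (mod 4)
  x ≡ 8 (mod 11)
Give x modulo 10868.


Product of moduli M = 13 · 19 · 4 · 11 = 10868.
Merge one congruence at a time:
  Start: x ≡ 8 (mod 13).
  Combine with x ≡ 10 (mod 19); new modulus lcm = 247.
    Write x = 8 + 13·t and substitute into x ≡ 10 (mod 19): 13·t ≡ 10 − 8 = 2 (mod 19).
    The inverse of 13 mod 19 is 3 (since 13·3 = 39 = 2·19 + 1), so t ≡ 3·2 = 6 ≡ 6 (mod 19).
    Then x = 8 + 13·6 = 86, valid modulo lcm(13, 19) = 247: x ≡ 86 (mod 247).
  Combine with x ≡ 0 (mod 4); new modulus lcm = 988.
    Write x = 86 + 247·t and substitute into x ≡ 0 (mod 4): 247·t ≡ 0 − 86 = -86 (mod 4).
    Reduce coefficients mod 4: 3·t ≡ 2 (mod 4).
    The inverse of 3 mod 4 is 3 (since 3·3 = 9 = 2·4 + 1), so t ≡ 3·2 = 6 ≡ 2 (mod 4).
    Then x = 86 + 247·2 = 580, valid modulo lcm(247, 4) = 988: x ≡ 580 (mod 988).
  Combine with x ≡ 8 (mod 11); new modulus lcm = 10868.
    Write x = 580 + 988·t and substitute into x ≡ 8 (mod 11): 988·t ≡ 8 − 580 = -572 (mod 11).
    Reduce coefficients mod 11: 9·t ≡ 0 (mod 11).
    The inverse of 9 mod 11 is 5 (since 9·5 = 45 = 4·11 + 1), so t ≡ 5·0 = 0 ≡ 0 (mod 11).
    Then x = 580 + 988·0 = 580, valid modulo lcm(988, 11) = 10868: x ≡ 580 (mod 10868).
Verify against each original: 580 mod 13 = 8, 580 mod 19 = 10, 580 mod 4 = 0, 580 mod 11 = 8.

x ≡ 580 (mod 10868).


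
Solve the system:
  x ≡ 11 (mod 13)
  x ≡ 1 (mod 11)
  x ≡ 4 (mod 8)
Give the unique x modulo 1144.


Moduli 13, 11, 8 are pairwise coprime; by CRT there is a unique solution modulo M = 13 · 11 · 8 = 1144.
Solve pairwise, accumulating the modulus:
  Start with x ≡ 11 (mod 13).
  Combine with x ≡ 1 (mod 11): since gcd(13, 11) = 1, we get a unique residue mod 143.
    Write x = 11 + 13·t and substitute into x ≡ 1 (mod 11): 13·t ≡ 1 − 11 = -10 (mod 11).
    Reduce coefficients mod 11: 2·t ≡ 1 (mod 11).
    The inverse of 2 mod 11 is 6 (since 2·6 = 12 = 1·11 + 1), so t ≡ 6·1 = 6 ≡ 6 (mod 11).
    Then x = 11 + 13·6 = 89, valid modulo lcm(13, 11) = 143: x ≡ 89 (mod 143).
  Combine with x ≡ 4 (mod 8): since gcd(143, 8) = 1, we get a unique residue mod 1144.
    Write x = 89 + 143·t and substitute into x ≡ 4 (mod 8): 143·t ≡ 4 − 89 = -85 (mod 8).
    Reduce coefficients mod 8: 7·t ≡ 3 (mod 8).
    The inverse of 7 mod 8 is 7 (since 7·7 = 49 = 6·8 + 1), so t ≡ 7·3 = 21 ≡ 5 (mod 8).
    Then x = 89 + 143·5 = 804, valid modulo lcm(143, 8) = 1144: x ≡ 804 (mod 1144).
Verify: 804 mod 13 = 11 ✓, 804 mod 11 = 1 ✓, 804 mod 8 = 4 ✓.

x ≡ 804 (mod 1144).


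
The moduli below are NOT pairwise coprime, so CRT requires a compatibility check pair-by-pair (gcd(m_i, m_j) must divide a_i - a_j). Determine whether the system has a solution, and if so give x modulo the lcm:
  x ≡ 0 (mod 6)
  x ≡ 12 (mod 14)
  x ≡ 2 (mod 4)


Moduli 6, 14, 4 are not pairwise coprime, so CRT works modulo lcm(m_i) when all pairwise compatibility conditions hold.
Pairwise compatibility: gcd(m_i, m_j) must divide a_i - a_j for every pair.
Merge one congruence at a time:
  Start: x ≡ 0 (mod 6).
  Combine with x ≡ 12 (mod 14): gcd(6, 14) = 2; 12 - 0 = 12, which IS divisible by 2, so compatible.
    Write x = 0 + 6·t and substitute into x ≡ 12 (mod 14): 6·t ≡ 12 − 0 = 12 (mod 14).
    Divide the congruence (and modulus) by g = 2: 3·t ≡ 6 (mod 7).
    The inverse of 3 mod 7 is 5 (since 3·5 = 15 = 2·7 + 1), so t ≡ 5·6 = 30 ≡ 2 (mod 7).
    Then x = 0 + 6·2 = 12, valid modulo lcm(6, 14) = 42: x ≡ 12 (mod 42).
  Combine with x ≡ 2 (mod 4): gcd(42, 4) = 2; 2 - 12 = -10, which IS divisible by 2, so compatible.
    Write x = 12 + 42·t and substitute into x ≡ 2 (mod 4): 42·t ≡ 2 − 12 = -10 (mod 4).
    Divide the congruence (and modulus) by g = 2: 21·t ≡ -5 (mod 2).
    Reduce coefficients mod 2: 1·t ≡ 1 (mod 2).
    So t ≡ 1 (mod 2).
    Then x = 12 + 42·1 = 54, valid modulo lcm(42, 4) = 84: x ≡ 54 (mod 84).
Verify: 54 mod 6 = 0, 54 mod 14 = 12, 54 mod 4 = 2.

x ≡ 54 (mod 84).


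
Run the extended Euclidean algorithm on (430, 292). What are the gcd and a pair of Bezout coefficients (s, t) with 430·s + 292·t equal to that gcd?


Euclidean algorithm on (430, 292) — divide until remainder is 0:
  430 = 1 · 292 + 138
  292 = 2 · 138 + 16
  138 = 8 · 16 + 10
  16 = 1 · 10 + 6
  10 = 1 · 6 + 4
  6 = 1 · 4 + 2
  4 = 2 · 2 + 0
gcd(430, 292) = 2.
Track Bezout coefficients alongside the remainders: start with r₀ = 430 = a·1 + b·0 (s = 1, t = 0) and r₁ = 292 = a·0 + b·1 (s = 0, t = 1); each new remainder r_{k+1} = r_{k-1} − q_k·r_k inherits s_{k+1} = s_{k-1} − q_k·s_k, t_{k+1} = t_{k-1} − q_k·t_k, so r_k = a·s_k + b·t_k at every step:
  q = 1: r = 138, s = 1 − 1·0 = 1, t = 0 − 1·1 = -1  (check: 430·1 + 292·(-1) = 138)
  q = 2: r = 16, s = 0 − 2·1 = -2, t = 1 − 2·(-1) = 3  (check: 430·(-2) + 292·3 = 16)
  q = 8: r = 10, s = 1 − 8·(-2) = 17, t = -1 − 8·3 = -25  (check: 430·17 + 292·(-25) = 10)
  q = 1: r = 6, s = -2 − 1·17 = -19, t = 3 − 1·(-25) = 28  (check: 430·(-19) + 292·28 = 6)
  q = 1: r = 4, s = 17 − 1·(-19) = 36, t = -25 − 1·28 = -53  (check: 430·36 + 292·(-53) = 4)
  q = 1: r = 2, s = -19 − 1·36 = -55, t = 28 − 1·(-53) = 81  (check: 430·(-55) + 292·81 = 2)
The row with r = 2 (the gcd) gives the Bezout coefficients s = -55, t = 81.
Result: 430 · (-55) + 292 · (81) = 2.

gcd(430, 292) = 2; s = -55, t = 81 (check: 430·(-55) + 292·81 = 2).


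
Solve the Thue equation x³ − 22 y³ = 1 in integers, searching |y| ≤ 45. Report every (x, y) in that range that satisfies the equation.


The equation is x³ - 22y³ = 1. For fixed y, x³ = 22·y³ + 1, so a solution requires the RHS to be a perfect cube.
Strategy: iterate y from -45 to 45, compute RHS = 22·y³ + 1, and check whether it is a (positive or negative) perfect cube.
Check small values of y:
  y = 0: RHS = 1 = (1)³ ⇒ x = 1 works.
  y = 1: RHS = 23 is not a perfect cube.
  y = -1: RHS = -21 is not a perfect cube.
  y = 2: RHS = 177 is not a perfect cube.
  y = -2: RHS = -175 is not a perfect cube.
  y = 3: RHS = 595 is not a perfect cube.
  y = -3: RHS = -593 is not a perfect cube.
Continuing the search up to |y| = 45 finds no further solutions beyond those listed.
Collected solutions: (1, 0).

Solutions (with |y| ≤ 45): (1, 0).


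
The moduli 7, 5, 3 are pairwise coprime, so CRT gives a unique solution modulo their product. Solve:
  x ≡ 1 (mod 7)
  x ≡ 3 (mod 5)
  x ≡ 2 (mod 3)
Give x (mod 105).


Moduli 7, 5, 3 are pairwise coprime; by CRT there is a unique solution modulo M = 7 · 5 · 3 = 105.
Solve pairwise, accumulating the modulus:
  Start with x ≡ 1 (mod 7).
  Combine with x ≡ 3 (mod 5): since gcd(7, 5) = 1, we get a unique residue mod 35.
    Write x = 1 + 7·t and substitute into x ≡ 3 (mod 5): 7·t ≡ 3 − 1 = 2 (mod 5).
    Reduce coefficients mod 5: 2·t ≡ 2 (mod 5).
    The inverse of 2 mod 5 is 3 (since 2·3 = 6 = 1·5 + 1), so t ≡ 3·2 = 6 ≡ 1 (mod 5).
    Then x = 1 + 7·1 = 8, valid modulo lcm(7, 5) = 35: x ≡ 8 (mod 35).
  Combine with x ≡ 2 (mod 3): since gcd(35, 3) = 1, we get a unique residue mod 105.
    Write x = 8 + 35·t and substitute into x ≡ 2 (mod 3): 35·t ≡ 2 − 8 = -6 (mod 3).
    Reduce coefficients mod 3: 2·t ≡ 0 (mod 3).
    The inverse of 2 mod 3 is 2 (since 2·2 = 4 = 1·3 + 1), so t ≡ 2·0 = 0 ≡ 0 (mod 3).
    Then x = 8 + 35·0 = 8, valid modulo lcm(35, 3) = 105: x ≡ 8 (mod 105).
Verify: 8 mod 7 = 1 ✓, 8 mod 5 = 3 ✓, 8 mod 3 = 2 ✓.

x ≡ 8 (mod 105).


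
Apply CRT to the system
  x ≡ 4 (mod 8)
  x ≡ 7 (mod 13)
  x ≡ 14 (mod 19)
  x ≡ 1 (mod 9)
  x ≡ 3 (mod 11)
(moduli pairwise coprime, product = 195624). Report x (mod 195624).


Product of moduli M = 8 · 13 · 19 · 9 · 11 = 195624.
Merge one congruence at a time:
  Start: x ≡ 4 (mod 8).
  Combine with x ≡ 7 (mod 13); new modulus lcm = 104.
    Write x = 4 + 8·t and substitute into x ≡ 7 (mod 13): 8·t ≡ 7 − 4 = 3 (mod 13).
    The inverse of 8 mod 13 is 5 (since 8·5 = 40 = 3·13 + 1), so t ≡ 5·3 = 15 ≡ 2 (mod 13).
    Then x = 4 + 8·2 = 20, valid modulo lcm(8, 13) = 104: x ≡ 20 (mod 104).
  Combine with x ≡ 14 (mod 19); new modulus lcm = 1976.
    Write x = 20 + 104·t and substitute into x ≡ 14 (mod 19): 104·t ≡ 14 − 20 = -6 (mod 19).
    Reduce coefficients mod 19: 9·t ≡ 13 (mod 19).
    The inverse of 9 mod 19 is 17 (since 9·17 = 153 = 8·19 + 1), so t ≡ 17·13 = 221 ≡ 12 (mod 19).
    Then x = 20 + 104·12 = 1268, valid modulo lcm(104, 19) = 1976: x ≡ 1268 (mod 1976).
  Combine with x ≡ 1 (mod 9); new modulus lcm = 17784.
    Write x = 1268 + 1976·t and substitute into x ≡ 1 (mod 9): 1976·t ≡ 1 − 1268 = -1267 (mod 9).
    Reduce coefficients mod 9: 5·t ≡ 2 (mod 9).
    The inverse of 5 mod 9 is 2 (since 5·2 = 10 = 1·9 + 1), so t ≡ 2·2 = 4 ≡ 4 (mod 9).
    Then x = 1268 + 1976·4 = 9172, valid modulo lcm(1976, 9) = 17784: x ≡ 9172 (mod 17784).
  Combine with x ≡ 3 (mod 11); new modulus lcm = 195624.
    Write x = 9172 + 17784·t and substitute into x ≡ 3 (mod 11): 17784·t ≡ 3 − 9172 = -9169 (mod 11).
    Reduce coefficients mod 11: 8·t ≡ 5 (mod 11).
    The inverse of 8 mod 11 is 7 (since 8·7 = 56 = 5·11 + 1), so t ≡ 7·5 = 35 ≡ 2 (mod 11).
    Then x = 9172 + 17784·2 = 44740, valid modulo lcm(17784, 11) = 195624: x ≡ 44740 (mod 195624).
Verify against each original: 44740 mod 8 = 4, 44740 mod 13 = 7, 44740 mod 19 = 14, 44740 mod 9 = 1, 44740 mod 11 = 3.

x ≡ 44740 (mod 195624).


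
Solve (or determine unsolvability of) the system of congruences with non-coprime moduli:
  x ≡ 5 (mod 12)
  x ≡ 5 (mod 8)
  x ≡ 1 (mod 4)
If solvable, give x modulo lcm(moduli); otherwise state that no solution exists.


Moduli 12, 8, 4 are not pairwise coprime, so CRT works modulo lcm(m_i) when all pairwise compatibility conditions hold.
Pairwise compatibility: gcd(m_i, m_j) must divide a_i - a_j for every pair.
Merge one congruence at a time:
  Start: x ≡ 5 (mod 12).
  Combine with x ≡ 5 (mod 8): gcd(12, 8) = 4; 5 - 5 = 0, which IS divisible by 4, so compatible.
    Write x = 5 + 12·t and substitute into x ≡ 5 (mod 8): 12·t ≡ 5 − 5 = 0 (mod 8).
    Divide the congruence (and modulus) by g = 4: 3·t ≡ 0 (mod 2).
    Reduce coefficients mod 2: 1·t ≡ 0 (mod 2).
    So t ≡ 0 (mod 2).
    Then x = 5 + 12·0 = 5, valid modulo lcm(12, 8) = 24: x ≡ 5 (mod 24).
  Combine with x ≡ 1 (mod 4): gcd(24, 4) = 4; 1 - 5 = -4, which IS divisible by 4, so compatible.
    Write x = 5 + 24·t and substitute into x ≡ 1 (mod 4): 24·t ≡ 1 − 5 = -4 (mod 4).
    Divide the congruence (and modulus) by g = 4: 6·t ≡ -1 (mod 1).
    Modulo 1 every t works; take t = 0.
    Then x = 5 + 24·0 = 5, valid modulo lcm(24, 4) = 24: x ≡ 5 (mod 24).
Verify: 5 mod 12 = 5, 5 mod 8 = 5, 5 mod 4 = 1.

x ≡ 5 (mod 24).


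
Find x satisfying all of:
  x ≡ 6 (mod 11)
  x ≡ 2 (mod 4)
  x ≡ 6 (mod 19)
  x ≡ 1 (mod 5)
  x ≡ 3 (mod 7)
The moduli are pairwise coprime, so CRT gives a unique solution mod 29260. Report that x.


Product of moduli M = 11 · 4 · 19 · 5 · 7 = 29260.
Merge one congruence at a time:
  Start: x ≡ 6 (mod 11).
  Combine with x ≡ 2 (mod 4); new modulus lcm = 44.
    Write x = 6 + 11·t and substitute into x ≡ 2 (mod 4): 11·t ≡ 2 − 6 = -4 (mod 4).
    Reduce coefficients mod 4: 3·t ≡ 0 (mod 4).
    The inverse of 3 mod 4 is 3 (since 3·3 = 9 = 2·4 + 1), so t ≡ 3·0 = 0 ≡ 0 (mod 4).
    Then x = 6 + 11·0 = 6, valid modulo lcm(11, 4) = 44: x ≡ 6 (mod 44).
  Combine with x ≡ 6 (mod 19); new modulus lcm = 836.
    Write x = 6 + 44·t and substitute into x ≡ 6 (mod 19): 44·t ≡ 6 − 6 = 0 (mod 19).
    Reduce coefficients mod 19: 6·t ≡ 0 (mod 19).
    The inverse of 6 mod 19 is 16 (since 6·16 = 96 = 5·19 + 1), so t ≡ 16·0 = 0 ≡ 0 (mod 19).
    Then x = 6 + 44·0 = 6, valid modulo lcm(44, 19) = 836: x ≡ 6 (mod 836).
  Combine with x ≡ 1 (mod 5); new modulus lcm = 4180.
    Write x = 6 + 836·t and substitute into x ≡ 1 (mod 5): 836·t ≡ 1 − 6 = -5 (mod 5).
    Reduce coefficients mod 5: 1·t ≡ 0 (mod 5).
    So t ≡ 0 (mod 5).
    Then x = 6 + 836·0 = 6, valid modulo lcm(836, 5) = 4180: x ≡ 6 (mod 4180).
  Combine with x ≡ 3 (mod 7); new modulus lcm = 29260.
    Write x = 6 + 4180·t and substitute into x ≡ 3 (mod 7): 4180·t ≡ 3 − 6 = -3 (mod 7).
    Reduce coefficients mod 7: 1·t ≡ 4 (mod 7).
    So t ≡ 4 (mod 7).
    Then x = 6 + 4180·4 = 16726, valid modulo lcm(4180, 7) = 29260: x ≡ 16726 (mod 29260).
Verify against each original: 16726 mod 11 = 6, 16726 mod 4 = 2, 16726 mod 19 = 6, 16726 mod 5 = 1, 16726 mod 7 = 3.

x ≡ 16726 (mod 29260).


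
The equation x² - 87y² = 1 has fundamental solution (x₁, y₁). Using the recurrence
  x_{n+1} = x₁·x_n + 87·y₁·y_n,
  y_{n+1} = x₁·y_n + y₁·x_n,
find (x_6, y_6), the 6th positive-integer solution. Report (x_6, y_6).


Step 1: Find the fundamental solution (x₁, y₁) of x² - 87y² = 1.
  Expand √87 as a continued fraction. a₀ = ⌊√87⌋ = 9; iterate m_{k+1} = d_k·a_k − m_k, d_{k+1} = (87 − m_{k+1}²)/d_k, a_{k+1} = ⌊(a₀ + m_{k+1})/d_{k+1}⌋ (starting m₀ = 0, d₀ = 1), with convergents p_k = a_k·p_{k-1} + p_{k-2}, q_k = a_k·q_{k-1} + q_{k-2} (p₋₁ = 1, q₋₁ = 0):
  k = 0: a₀ = 9; p₀/q₀ = 9/1; p₀² − 87·q₀² = 81 − 87 = -6.
  k = 1: m = 9, d = 6, a = ⌊(9 + 9)/6⌋ = 3; p/q = (3·9 + 1)/(3·1 + 0) = 28/3; p² − 87·q² = 784 − 783 = 1.
  The first convergent with p² − 87·q² = 1 gives the fundamental solution (x₁, y₁) = (28, 3).
Step 2: Apply the recurrence (x_{n+1}, y_{n+1}) = (x₁x_n + 87y₁y_n, x₁y_n + y₁x_n) repeatedly.
  From (x_1, y_1) = (28, 3): x_2 = 28·28 + 87·3·3 = 1567; y_2 = 28·3 + 3·28 = 168.
  From (x_2, y_2) = (1567, 168): x_3 = 28·1567 + 87·3·168 = 87724; y_3 = 28·168 + 3·1567 = 9405.
  From (x_3, y_3) = (87724, 9405): x_4 = 28·87724 + 87·3·9405 = 4910977; y_4 = 28·9405 + 3·87724 = 526512.
  From (x_4, y_4) = (4910977, 526512): x_5 = 28·4910977 + 87·3·526512 = 274926988; y_5 = 28·526512 + 3·4910977 = 29475267.
  From (x_5, y_5) = (274926988, 29475267): x_6 = 28·274926988 + 87·3·29475267 = 15391000351; y_6 = 28·29475267 + 3·274926988 = 1650088440.
Step 3: Verify x_6² - 87·y_6² = 236882891804482123201 - 236882891804482123200 = 1 (should be 1). ✓

(x_1, y_1) = (28, 3); (x_6, y_6) = (15391000351, 1650088440).


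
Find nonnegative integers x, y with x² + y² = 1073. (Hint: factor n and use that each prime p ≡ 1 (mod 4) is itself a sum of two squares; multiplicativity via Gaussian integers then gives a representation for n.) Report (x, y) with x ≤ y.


Step 1: Factor n = 1073 = 29 · 37.
Step 2: Check the mod-4 condition on each prime factor: 29 ≡ 1 (mod 4), exponent 1; 37 ≡ 1 (mod 4), exponent 1.
All primes ≡ 3 (mod 4) appear to even exponent (or don't appear), so by the two-squares theorem n IS expressible as a sum of two squares.
Step 3: Build a representation. Here n = 29 · 37 is a product of primes ≡ 1 (mod 4). Each prime p ≡ 1 (mod 4) is itself a sum of two squares; find a² by testing p − a² for a perfect square:
  29: 29 − 1² = 28, 29 − 2² = 25 = 5² ⇒ 29 = 2² + 5².
  37: 37 − 1² = 36 = 6² ⇒ 37 = 1² + 6².
  Combine using the Brahmagupta–Fibonacci identity (a² + b²)(c² + d²) = (ac − bd)² + (ad + bc)² = (ac + bd)² + (ad − bc)²:
  29 · 37 = 1073: from (2² + 5²)(1² + 6²), take (2·1 − 5·6, 2·6 + 5·1) = (2 − 30, 12 + 5) = (-28, 17); dropping signs (only squares matter) gives (28, 17); check 28² + 17² = 784 + 289 = 1073 ✓.
Step 4: Order so x ≤ y and verify: 17² + 28² = 289 + 784 = 1073 = n. ✓

n = 1073 = 17² + 28² (one valid representation with x ≤ y).


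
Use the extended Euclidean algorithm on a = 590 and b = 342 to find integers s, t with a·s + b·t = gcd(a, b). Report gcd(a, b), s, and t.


Euclidean algorithm on (590, 342) — divide until remainder is 0:
  590 = 1 · 342 + 248
  342 = 1 · 248 + 94
  248 = 2 · 94 + 60
  94 = 1 · 60 + 34
  60 = 1 · 34 + 26
  34 = 1 · 26 + 8
  26 = 3 · 8 + 2
  8 = 4 · 2 + 0
gcd(590, 342) = 2.
Track Bezout coefficients alongside the remainders: start with r₀ = 590 = a·1 + b·0 (s = 1, t = 0) and r₁ = 342 = a·0 + b·1 (s = 0, t = 1); each new remainder r_{k+1} = r_{k-1} − q_k·r_k inherits s_{k+1} = s_{k-1} − q_k·s_k, t_{k+1} = t_{k-1} − q_k·t_k, so r_k = a·s_k + b·t_k at every step:
  q = 1: r = 248, s = 1 − 1·0 = 1, t = 0 − 1·1 = -1  (check: 590·1 + 342·(-1) = 248)
  q = 1: r = 94, s = 0 − 1·1 = -1, t = 1 − 1·(-1) = 2  (check: 590·(-1) + 342·2 = 94)
  q = 2: r = 60, s = 1 − 2·(-1) = 3, t = -1 − 2·2 = -5  (check: 590·3 + 342·(-5) = 60)
  q = 1: r = 34, s = -1 − 1·3 = -4, t = 2 − 1·(-5) = 7  (check: 590·(-4) + 342·7 = 34)
  q = 1: r = 26, s = 3 − 1·(-4) = 7, t = -5 − 1·7 = -12  (check: 590·7 + 342·(-12) = 26)
  q = 1: r = 8, s = -4 − 1·7 = -11, t = 7 − 1·(-12) = 19  (check: 590·(-11) + 342·19 = 8)
  q = 3: r = 2, s = 7 − 3·(-11) = 40, t = -12 − 3·19 = -69  (check: 590·40 + 342·(-69) = 2)
The row with r = 2 (the gcd) gives the Bezout coefficients s = 40, t = -69.
Result: 590 · (40) + 342 · (-69) = 2.

gcd(590, 342) = 2; s = 40, t = -69 (check: 590·40 + 342·(-69) = 2).
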